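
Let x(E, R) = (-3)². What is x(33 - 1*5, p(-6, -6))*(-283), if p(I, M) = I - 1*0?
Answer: -2547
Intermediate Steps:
p(I, M) = I (p(I, M) = I + 0 = I)
x(E, R) = 9
x(33 - 1*5, p(-6, -6))*(-283) = 9*(-283) = -2547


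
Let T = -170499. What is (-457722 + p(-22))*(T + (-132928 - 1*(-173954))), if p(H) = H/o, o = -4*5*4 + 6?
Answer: 2192716274519/37 ≈ 5.9263e+10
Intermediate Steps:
o = -74 (o = -20*4 + 6 = -80 + 6 = -74)
p(H) = -H/74 (p(H) = H/(-74) = H*(-1/74) = -H/74)
(-457722 + p(-22))*(T + (-132928 - 1*(-173954))) = (-457722 - 1/74*(-22))*(-170499 + (-132928 - 1*(-173954))) = (-457722 + 11/37)*(-170499 + (-132928 + 173954)) = -16935703*(-170499 + 41026)/37 = -16935703/37*(-129473) = 2192716274519/37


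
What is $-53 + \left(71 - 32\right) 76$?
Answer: $2911$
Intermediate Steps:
$-53 + \left(71 - 32\right) 76 = -53 + 39 \cdot 76 = -53 + 2964 = 2911$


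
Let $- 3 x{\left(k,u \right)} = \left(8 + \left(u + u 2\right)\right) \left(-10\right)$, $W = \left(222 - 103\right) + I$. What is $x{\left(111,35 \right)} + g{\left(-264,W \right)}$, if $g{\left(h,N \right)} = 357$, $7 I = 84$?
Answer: $\frac{2201}{3} \approx 733.67$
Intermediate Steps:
$I = 12$ ($I = \frac{1}{7} \cdot 84 = 12$)
$W = 131$ ($W = \left(222 - 103\right) + 12 = 119 + 12 = 131$)
$x{\left(k,u \right)} = \frac{80}{3} + 10 u$ ($x{\left(k,u \right)} = - \frac{\left(8 + \left(u + u 2\right)\right) \left(-10\right)}{3} = - \frac{\left(8 + \left(u + 2 u\right)\right) \left(-10\right)}{3} = - \frac{\left(8 + 3 u\right) \left(-10\right)}{3} = - \frac{-80 - 30 u}{3} = \frac{80}{3} + 10 u$)
$x{\left(111,35 \right)} + g{\left(-264,W \right)} = \left(\frac{80}{3} + 10 \cdot 35\right) + 357 = \left(\frac{80}{3} + 350\right) + 357 = \frac{1130}{3} + 357 = \frac{2201}{3}$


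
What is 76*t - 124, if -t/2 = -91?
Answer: 13708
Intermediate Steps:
t = 182 (t = -2*(-91) = 182)
76*t - 124 = 76*182 - 124 = 13832 - 124 = 13708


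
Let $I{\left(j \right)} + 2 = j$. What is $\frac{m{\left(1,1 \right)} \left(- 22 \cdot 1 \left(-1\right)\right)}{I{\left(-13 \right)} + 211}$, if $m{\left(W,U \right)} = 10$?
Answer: $\frac{55}{49} \approx 1.1224$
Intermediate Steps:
$I{\left(j \right)} = -2 + j$
$\frac{m{\left(1,1 \right)} \left(- 22 \cdot 1 \left(-1\right)\right)}{I{\left(-13 \right)} + 211} = \frac{10 \left(- 22 \cdot 1 \left(-1\right)\right)}{\left(-2 - 13\right) + 211} = \frac{10 \left(\left(-22\right) \left(-1\right)\right)}{-15 + 211} = \frac{10 \cdot 22}{196} = 220 \cdot \frac{1}{196} = \frac{55}{49}$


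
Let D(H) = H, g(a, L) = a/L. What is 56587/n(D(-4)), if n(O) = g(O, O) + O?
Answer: -56587/3 ≈ -18862.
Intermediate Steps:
n(O) = 1 + O (n(O) = O/O + O = 1 + O)
56587/n(D(-4)) = 56587/(1 - 4) = 56587/(-3) = 56587*(-1/3) = -56587/3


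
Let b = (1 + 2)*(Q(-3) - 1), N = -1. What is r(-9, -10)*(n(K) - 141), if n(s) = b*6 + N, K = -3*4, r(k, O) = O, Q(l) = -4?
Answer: 2320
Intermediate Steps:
K = -12
b = -15 (b = (1 + 2)*(-4 - 1) = 3*(-5) = -15)
n(s) = -91 (n(s) = -15*6 - 1 = -90 - 1 = -91)
r(-9, -10)*(n(K) - 141) = -10*(-91 - 141) = -10*(-232) = 2320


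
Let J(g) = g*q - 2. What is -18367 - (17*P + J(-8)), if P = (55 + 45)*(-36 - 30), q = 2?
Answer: 93851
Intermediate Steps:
J(g) = -2 + 2*g (J(g) = g*2 - 2 = 2*g - 2 = -2 + 2*g)
P = -6600 (P = 100*(-66) = -6600)
-18367 - (17*P + J(-8)) = -18367 - (17*(-6600) + (-2 + 2*(-8))) = -18367 - (-112200 + (-2 - 16)) = -18367 - (-112200 - 18) = -18367 - 1*(-112218) = -18367 + 112218 = 93851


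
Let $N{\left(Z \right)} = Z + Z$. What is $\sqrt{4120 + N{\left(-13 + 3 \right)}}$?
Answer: $10 \sqrt{41} \approx 64.031$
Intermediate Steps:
$N{\left(Z \right)} = 2 Z$
$\sqrt{4120 + N{\left(-13 + 3 \right)}} = \sqrt{4120 + 2 \left(-13 + 3\right)} = \sqrt{4120 + 2 \left(-10\right)} = \sqrt{4120 - 20} = \sqrt{4100} = 10 \sqrt{41}$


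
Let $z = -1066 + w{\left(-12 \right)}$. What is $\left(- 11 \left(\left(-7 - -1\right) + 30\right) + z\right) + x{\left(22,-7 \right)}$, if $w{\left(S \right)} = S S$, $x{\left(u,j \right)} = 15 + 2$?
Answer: $-1169$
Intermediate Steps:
$x{\left(u,j \right)} = 17$
$w{\left(S \right)} = S^{2}$
$z = -922$ ($z = -1066 + \left(-12\right)^{2} = -1066 + 144 = -922$)
$\left(- 11 \left(\left(-7 - -1\right) + 30\right) + z\right) + x{\left(22,-7 \right)} = \left(- 11 \left(\left(-7 - -1\right) + 30\right) - 922\right) + 17 = \left(- 11 \left(\left(-7 + 1\right) + 30\right) - 922\right) + 17 = \left(- 11 \left(-6 + 30\right) - 922\right) + 17 = \left(\left(-11\right) 24 - 922\right) + 17 = \left(-264 - 922\right) + 17 = -1186 + 17 = -1169$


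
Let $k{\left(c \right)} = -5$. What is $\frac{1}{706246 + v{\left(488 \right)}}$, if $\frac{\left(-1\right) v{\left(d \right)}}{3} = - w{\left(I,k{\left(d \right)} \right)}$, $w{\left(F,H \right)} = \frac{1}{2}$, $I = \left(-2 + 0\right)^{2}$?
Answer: $\frac{2}{1412495} \approx 1.4159 \cdot 10^{-6}$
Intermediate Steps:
$I = 4$ ($I = \left(-2\right)^{2} = 4$)
$w{\left(F,H \right)} = \frac{1}{2}$
$v{\left(d \right)} = \frac{3}{2}$ ($v{\left(d \right)} = - 3 \left(\left(-1\right) \frac{1}{2}\right) = \left(-3\right) \left(- \frac{1}{2}\right) = \frac{3}{2}$)
$\frac{1}{706246 + v{\left(488 \right)}} = \frac{1}{706246 + \frac{3}{2}} = \frac{1}{\frac{1412495}{2}} = \frac{2}{1412495}$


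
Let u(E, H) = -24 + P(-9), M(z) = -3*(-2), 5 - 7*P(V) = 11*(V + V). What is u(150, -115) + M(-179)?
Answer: 11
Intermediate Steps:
P(V) = 5/7 - 22*V/7 (P(V) = 5/7 - 11*(V + V)/7 = 5/7 - 11*2*V/7 = 5/7 - 22*V/7)
M(z) = 6
u(E, H) = 5 (u(E, H) = -24 + (5/7 - 22/7*(-9)) = -24 + (5/7 + 198/7) = -24 + 29 = 5)
u(150, -115) + M(-179) = 5 + 6 = 11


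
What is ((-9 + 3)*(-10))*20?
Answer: 1200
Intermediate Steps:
((-9 + 3)*(-10))*20 = -6*(-10)*20 = 60*20 = 1200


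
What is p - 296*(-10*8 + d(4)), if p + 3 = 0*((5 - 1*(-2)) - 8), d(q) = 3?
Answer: 22789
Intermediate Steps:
p = -3 (p = -3 + 0*((5 - 1*(-2)) - 8) = -3 + 0*((5 + 2) - 8) = -3 + 0*(7 - 8) = -3 + 0*(-1) = -3 + 0 = -3)
p - 296*(-10*8 + d(4)) = -3 - 296*(-10*8 + 3) = -3 - 296*(-80 + 3) = -3 - 296*(-77) = -3 + 22792 = 22789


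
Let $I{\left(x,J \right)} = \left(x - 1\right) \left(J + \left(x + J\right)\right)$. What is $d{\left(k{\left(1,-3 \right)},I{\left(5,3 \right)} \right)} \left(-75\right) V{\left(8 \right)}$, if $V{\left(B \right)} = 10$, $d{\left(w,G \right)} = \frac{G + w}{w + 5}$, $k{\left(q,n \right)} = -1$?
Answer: $- \frac{16125}{2} \approx -8062.5$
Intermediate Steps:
$I{\left(x,J \right)} = \left(-1 + x\right) \left(x + 2 J\right)$ ($I{\left(x,J \right)} = \left(-1 + x\right) \left(J + \left(J + x\right)\right) = \left(-1 + x\right) \left(x + 2 J\right)$)
$d{\left(w,G \right)} = \frac{G + w}{5 + w}$
$d{\left(k{\left(1,-3 \right)},I{\left(5,3 \right)} \right)} \left(-75\right) V{\left(8 \right)} = \frac{\left(5^{2} - 5 - 6 + 2 \cdot 3 \cdot 5\right) - 1}{5 - 1} \left(-75\right) 10 = \frac{\left(25 - 5 - 6 + 30\right) - 1}{4} \left(-75\right) 10 = \frac{44 - 1}{4} \left(-75\right) 10 = \frac{1}{4} \cdot 43 \left(-75\right) 10 = \frac{43}{4} \left(-75\right) 10 = \left(- \frac{3225}{4}\right) 10 = - \frac{16125}{2}$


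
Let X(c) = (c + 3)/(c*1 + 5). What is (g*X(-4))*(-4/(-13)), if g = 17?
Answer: -68/13 ≈ -5.2308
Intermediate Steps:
X(c) = (3 + c)/(5 + c) (X(c) = (3 + c)/(c + 5) = (3 + c)/(5 + c))
(g*X(-4))*(-4/(-13)) = (17*((3 - 4)/(5 - 4)))*(-4/(-13)) = (17*(-1/1))*(-4*(-1/13)) = (17*(1*(-1)))*(4/13) = (17*(-1))*(4/13) = -17*4/13 = -68/13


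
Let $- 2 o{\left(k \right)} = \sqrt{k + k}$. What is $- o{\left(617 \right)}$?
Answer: $\frac{\sqrt{1234}}{2} \approx 17.564$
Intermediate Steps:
$o{\left(k \right)} = - \frac{\sqrt{2} \sqrt{k}}{2}$ ($o{\left(k \right)} = - \frac{\sqrt{k + k}}{2} = - \frac{\sqrt{2 k}}{2} = - \frac{\sqrt{2} \sqrt{k}}{2}$)
$- o{\left(617 \right)} = - \frac{\left(-1\right) \sqrt{2} \sqrt{617}}{2} = - \frac{\left(-1\right) \sqrt{1234}}{2} = \frac{\sqrt{1234}}{2}$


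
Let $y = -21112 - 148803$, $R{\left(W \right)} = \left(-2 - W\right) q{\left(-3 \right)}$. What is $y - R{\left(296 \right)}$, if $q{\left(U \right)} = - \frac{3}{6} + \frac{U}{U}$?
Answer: $-169766$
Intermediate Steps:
$q{\left(U \right)} = \frac{1}{2}$ ($q{\left(U \right)} = \left(-3\right) \frac{1}{6} + 1 = - \frac{1}{2} + 1 = \frac{1}{2}$)
$R{\left(W \right)} = -1 - \frac{W}{2}$ ($R{\left(W \right)} = \left(-2 - W\right) \frac{1}{2} = -1 - \frac{W}{2}$)
$y = -169915$
$y - R{\left(296 \right)} = -169915 - \left(-1 - 148\right) = -169915 - -149 = -169915 + 149 = -169766$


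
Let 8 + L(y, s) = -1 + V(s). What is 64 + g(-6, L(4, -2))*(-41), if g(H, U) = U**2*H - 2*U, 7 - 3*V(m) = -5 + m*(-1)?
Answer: 22496/3 ≈ 7498.7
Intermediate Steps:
V(m) = 4 + m/3 (V(m) = 7/3 - (-5 + m*(-1))/3 = 7/3 - (-5 - m)/3 = 7/3 + (5/3 + m/3) = 4 + m/3)
L(y, s) = -5 + s/3 (L(y, s) = -8 + (-1 + (4 + s/3)) = -8 + (3 + s/3) = -5 + s/3)
g(H, U) = -2*U + H*U**2 (g(H, U) = H*U**2 - 2*U = -2*U + H*U**2)
64 + g(-6, L(4, -2))*(-41) = 64 + ((-5 + (1/3)*(-2))*(-2 - 6*(-5 + (1/3)*(-2))))*(-41) = 64 + ((-5 - 2/3)*(-2 - 6*(-5 - 2/3)))*(-41) = 64 - 17*(-2 - 6*(-17/3))/3*(-41) = 64 - 17*(-2 + 34)/3*(-41) = 64 - 17/3*32*(-41) = 64 - 544/3*(-41) = 64 + 22304/3 = 22496/3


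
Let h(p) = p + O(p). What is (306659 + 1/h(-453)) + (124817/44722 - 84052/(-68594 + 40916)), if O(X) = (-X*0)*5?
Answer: 9553127727716907/31151690486 ≈ 3.0667e+5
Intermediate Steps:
O(X) = 0 (O(X) = 0*5 = 0)
h(p) = p (h(p) = p + 0 = p)
(306659 + 1/h(-453)) + (124817/44722 - 84052/(-68594 + 40916)) = (306659 + 1/(-453)) + (124817/44722 - 84052/(-68594 + 40916)) = (306659 - 1/453) + (124817*(1/44722) - 84052/(-27678)) = 138916526/453 + (124817/44722 - 84052*(-1/27678)) = 138916526/453 + (124817/44722 + 42026/13839) = 138916526/453 + 3606829235/618907758 = 9553127727716907/31151690486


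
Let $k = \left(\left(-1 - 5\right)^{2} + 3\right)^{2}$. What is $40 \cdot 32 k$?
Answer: $1946880$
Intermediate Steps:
$k = 1521$ ($k = \left(\left(-6\right)^{2} + 3\right)^{2} = \left(36 + 3\right)^{2} = 39^{2} = 1521$)
$40 \cdot 32 k = 40 \cdot 32 \cdot 1521 = 1280 \cdot 1521 = 1946880$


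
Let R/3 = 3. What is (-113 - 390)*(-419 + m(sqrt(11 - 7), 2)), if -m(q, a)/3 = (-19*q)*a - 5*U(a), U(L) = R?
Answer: 28168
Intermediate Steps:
R = 9 (R = 3*3 = 9)
U(L) = 9
m(q, a) = 135 + 57*a*q (m(q, a) = -3*((-19*q)*a - 5*9) = -3*(-19*a*q - 45) = -3*(-45 - 19*a*q) = 135 + 57*a*q)
(-113 - 390)*(-419 + m(sqrt(11 - 7), 2)) = (-113 - 390)*(-419 + (135 + 57*2*sqrt(11 - 7))) = -503*(-419 + (135 + 57*2*sqrt(4))) = -503*(-419 + (135 + 57*2*2)) = -503*(-419 + (135 + 228)) = -503*(-419 + 363) = -503*(-56) = 28168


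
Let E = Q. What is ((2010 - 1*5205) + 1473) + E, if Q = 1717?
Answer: -5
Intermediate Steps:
E = 1717
((2010 - 1*5205) + 1473) + E = ((2010 - 1*5205) + 1473) + 1717 = ((2010 - 5205) + 1473) + 1717 = (-3195 + 1473) + 1717 = -1722 + 1717 = -5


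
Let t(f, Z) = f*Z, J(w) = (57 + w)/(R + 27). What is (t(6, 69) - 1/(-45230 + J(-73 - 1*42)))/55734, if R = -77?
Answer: 468118519/63019604214 ≈ 0.0074281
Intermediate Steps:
J(w) = -57/50 - w/50 (J(w) = (57 + w)/(-77 + 27) = (57 + w)/(-50) = (57 + w)*(-1/50) = -57/50 - w/50)
t(f, Z) = Z*f
(t(6, 69) - 1/(-45230 + J(-73 - 1*42)))/55734 = (69*6 - 1/(-45230 + (-57/50 - (-73 - 1*42)/50)))/55734 = (414 - 1/(-45230 + (-57/50 - (-73 - 42)/50)))*(1/55734) = (414 - 1/(-45230 + (-57/50 - 1/50*(-115))))*(1/55734) = (414 - 1/(-45230 + (-57/50 + 23/10)))*(1/55734) = (414 - 1/(-45230 + 29/25))*(1/55734) = (414 - 1/(-1130721/25))*(1/55734) = (414 - 1*(-25/1130721))*(1/55734) = (414 + 25/1130721)*(1/55734) = (468118519/1130721)*(1/55734) = 468118519/63019604214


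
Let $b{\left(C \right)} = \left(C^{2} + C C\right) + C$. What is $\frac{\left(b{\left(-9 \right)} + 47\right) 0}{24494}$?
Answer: $0$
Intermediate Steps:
$b{\left(C \right)} = C + 2 C^{2}$ ($b{\left(C \right)} = \left(C^{2} + C^{2}\right) + C = 2 C^{2} + C = C + 2 C^{2}$)
$\frac{\left(b{\left(-9 \right)} + 47\right) 0}{24494} = \frac{\left(- 9 \left(1 + 2 \left(-9\right)\right) + 47\right) 0}{24494} = \left(- 9 \left(1 - 18\right) + 47\right) 0 \cdot \frac{1}{24494} = \left(\left(-9\right) \left(-17\right) + 47\right) 0 \cdot \frac{1}{24494} = \left(153 + 47\right) 0 \cdot \frac{1}{24494} = 200 \cdot 0 \cdot \frac{1}{24494} = 0 \cdot \frac{1}{24494} = 0$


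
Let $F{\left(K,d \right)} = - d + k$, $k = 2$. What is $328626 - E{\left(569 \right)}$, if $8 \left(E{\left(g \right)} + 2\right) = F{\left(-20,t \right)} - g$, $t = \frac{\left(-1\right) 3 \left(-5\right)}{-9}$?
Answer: $\frac{986096}{3} \approx 3.287 \cdot 10^{5}$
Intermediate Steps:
$t = - \frac{5}{3}$ ($t = \left(-1\right) \left(-15\right) \left(- \frac{1}{9}\right) = 15 \left(- \frac{1}{9}\right) = - \frac{5}{3} \approx -1.6667$)
$F{\left(K,d \right)} = 2 - d$ ($F{\left(K,d \right)} = - d + 2 = 2 - d$)
$E{\left(g \right)} = - \frac{37}{24} - \frac{g}{8}$ ($E{\left(g \right)} = -2 + \frac{\left(2 - - \frac{5}{3}\right) - g}{8} = -2 + \frac{\left(2 + \frac{5}{3}\right) - g}{8} = -2 + \frac{\frac{11}{3} - g}{8} = -2 - \left(- \frac{11}{24} + \frac{g}{8}\right) = - \frac{37}{24} - \frac{g}{8}$)
$328626 - E{\left(569 \right)} = 328626 - \left(- \frac{37}{24} - \frac{569}{8}\right) = 328626 - - \frac{218}{3} = 328626 + \frac{218}{3} = \frac{986096}{3}$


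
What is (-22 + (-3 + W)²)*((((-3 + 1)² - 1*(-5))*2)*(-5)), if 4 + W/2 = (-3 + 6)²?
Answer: -2430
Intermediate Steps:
W = 10 (W = -8 + 2*(-3 + 6)² = -8 + 2*3² = -8 + 2*9 = -8 + 18 = 10)
(-22 + (-3 + W)²)*((((-3 + 1)² - 1*(-5))*2)*(-5)) = (-22 + (-3 + 10)²)*((((-3 + 1)² - 1*(-5))*2)*(-5)) = (-22 + 7²)*((((-2)² + 5)*2)*(-5)) = (-22 + 49)*(((4 + 5)*2)*(-5)) = 27*((9*2)*(-5)) = 27*(18*(-5)) = 27*(-90) = -2430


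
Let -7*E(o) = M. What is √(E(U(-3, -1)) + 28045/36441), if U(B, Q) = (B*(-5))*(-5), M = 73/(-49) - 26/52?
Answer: √1493385017390/1190406 ≈ 1.0266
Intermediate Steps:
M = -195/98 (M = 73*(-1/49) - 26*1/52 = -73/49 - ½ = -195/98 ≈ -1.9898)
U(B, Q) = 25*B (U(B, Q) = -5*B*(-5) = 25*B)
E(o) = 195/686 (E(o) = -⅐*(-195/98) = 195/686)
√(E(U(-3, -1)) + 28045/36441) = √(195/686 + 28045/36441) = √(26344865/24998526) = √1493385017390/1190406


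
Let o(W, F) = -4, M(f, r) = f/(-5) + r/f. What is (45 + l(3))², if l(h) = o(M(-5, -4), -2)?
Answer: 1681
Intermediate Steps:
M(f, r) = -f/5 + r/f (M(f, r) = f*(-⅕) + r/f = -f/5 + r/f)
l(h) = -4
(45 + l(3))² = (45 - 4)² = 41² = 1681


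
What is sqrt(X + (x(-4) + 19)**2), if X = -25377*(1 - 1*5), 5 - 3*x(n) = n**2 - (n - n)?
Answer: 2*sqrt(228922)/3 ≈ 318.97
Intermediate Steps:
x(n) = 5/3 - n**2/3 (x(n) = 5/3 - (n**2 - (n - n))/3 = 5/3 - (n**2 - 1*0)/3 = 5/3 - (n**2 + 0)/3 = 5/3 - n**2/3)
X = 101508 (X = -25377*(1 - 5) = -25377*(-4) = 101508)
sqrt(X + (x(-4) + 19)**2) = sqrt(101508 + ((5/3 - 1/3*(-4)**2) + 19)**2) = sqrt(101508 + ((5/3 - 1/3*16) + 19)**2) = sqrt(101508 + ((5/3 - 16/3) + 19)**2) = sqrt(101508 + (-11/3 + 19)**2) = sqrt(101508 + (46/3)**2) = sqrt(101508 + 2116/9) = sqrt(915688/9) = 2*sqrt(228922)/3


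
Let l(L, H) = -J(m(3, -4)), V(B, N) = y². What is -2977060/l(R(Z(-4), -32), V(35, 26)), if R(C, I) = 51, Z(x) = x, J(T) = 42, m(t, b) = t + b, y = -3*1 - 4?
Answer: 1488530/21 ≈ 70882.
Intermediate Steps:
y = -7 (y = -3 - 4 = -7)
m(t, b) = b + t
V(B, N) = 49 (V(B, N) = (-7)² = 49)
l(L, H) = -42 (l(L, H) = -1*42 = -42)
-2977060/l(R(Z(-4), -32), V(35, 26)) = -2977060/(-42) = -2977060*(-1/42) = 1488530/21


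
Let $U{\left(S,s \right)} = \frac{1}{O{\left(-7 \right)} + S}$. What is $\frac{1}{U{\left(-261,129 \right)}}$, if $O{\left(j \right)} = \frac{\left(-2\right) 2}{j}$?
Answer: $- \frac{1823}{7} \approx -260.43$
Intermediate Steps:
$O{\left(j \right)} = - \frac{4}{j}$
$U{\left(S,s \right)} = \frac{1}{\frac{4}{7} + S}$ ($U{\left(S,s \right)} = \frac{1}{- \frac{4}{-7} + S} = \frac{1}{\left(-4\right) \left(- \frac{1}{7}\right) + S} = \frac{1}{\frac{4}{7} + S}$)
$\frac{1}{U{\left(-261,129 \right)}} = \frac{1}{7 \frac{1}{4 + 7 \left(-261\right)}} = \frac{1}{7 \frac{1}{4 - 1827}} = \frac{1}{7 \frac{1}{-1823}} = \frac{1}{7 \left(- \frac{1}{1823}\right)} = \frac{1}{- \frac{7}{1823}} = - \frac{1823}{7}$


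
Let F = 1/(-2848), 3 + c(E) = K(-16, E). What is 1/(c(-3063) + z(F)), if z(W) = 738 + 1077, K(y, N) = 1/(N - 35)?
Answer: 3098/5613575 ≈ 0.00055188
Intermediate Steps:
K(y, N) = 1/(-35 + N)
c(E) = -3 + 1/(-35 + E)
F = -1/2848 ≈ -0.00035112
z(W) = 1815
1/(c(-3063) + z(F)) = 1/((106 - 3*(-3063))/(-35 - 3063) + 1815) = 1/((106 + 9189)/(-3098) + 1815) = 1/(-1/3098*9295 + 1815) = 1/(-9295/3098 + 1815) = 1/(5613575/3098) = 3098/5613575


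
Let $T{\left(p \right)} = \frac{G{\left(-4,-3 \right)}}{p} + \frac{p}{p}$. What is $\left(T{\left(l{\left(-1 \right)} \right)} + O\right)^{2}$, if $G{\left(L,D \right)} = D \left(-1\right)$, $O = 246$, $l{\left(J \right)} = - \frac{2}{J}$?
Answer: $\frac{247009}{4} \approx 61752.0$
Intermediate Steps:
$G{\left(L,D \right)} = - D$
$T{\left(p \right)} = 1 + \frac{3}{p}$ ($T{\left(p \right)} = \frac{\left(-1\right) \left(-3\right)}{p} + \frac{p}{p} = \frac{3}{p} + 1 = 1 + \frac{3}{p}$)
$\left(T{\left(l{\left(-1 \right)} \right)} + O\right)^{2} = \left(\frac{3 - \frac{2}{-1}}{\left(-2\right) \frac{1}{-1}} + 246\right)^{2} = \left(\frac{3 - -2}{\left(-2\right) \left(-1\right)} + 246\right)^{2} = \left(\frac{3 + 2}{2} + 246\right)^{2} = \left(\frac{1}{2} \cdot 5 + 246\right)^{2} = \left(\frac{5}{2} + 246\right)^{2} = \left(\frac{497}{2}\right)^{2} = \frac{247009}{4}$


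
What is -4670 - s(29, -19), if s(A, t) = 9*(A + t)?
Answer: -4760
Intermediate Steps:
s(A, t) = 9*A + 9*t
-4670 - s(29, -19) = -4670 - (9*29 + 9*(-19)) = -4670 - (261 - 171) = -4670 - 1*90 = -4670 - 90 = -4760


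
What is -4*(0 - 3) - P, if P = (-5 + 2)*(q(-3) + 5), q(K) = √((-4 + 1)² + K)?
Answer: 27 + 3*√6 ≈ 34.348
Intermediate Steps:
q(K) = √(9 + K) (q(K) = √((-3)² + K) = √(9 + K))
P = -15 - 3*√6 (P = (-5 + 2)*(√(9 - 3) + 5) = -3*(√6 + 5) = -3*(5 + √6) = -15 - 3*√6 ≈ -22.348)
-4*(0 - 3) - P = -4*(0 - 3) - (-15 - 3*√6) = -4*(-3) + (15 + 3*√6) = 12 + (15 + 3*√6) = 27 + 3*√6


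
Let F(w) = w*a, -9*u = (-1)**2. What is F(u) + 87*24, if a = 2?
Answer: 18790/9 ≈ 2087.8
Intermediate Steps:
u = -1/9 (u = -1/9*(-1)**2 = -1/9*1 = -1/9 ≈ -0.11111)
F(w) = 2*w (F(w) = w*2 = 2*w)
F(u) + 87*24 = 2*(-1/9) + 87*24 = -2/9 + 2088 = 18790/9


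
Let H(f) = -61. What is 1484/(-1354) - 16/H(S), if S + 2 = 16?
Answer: -34430/41297 ≈ -0.83372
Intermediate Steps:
S = 14 (S = -2 + 16 = 14)
1484/(-1354) - 16/H(S) = 1484/(-1354) - 16/(-61) = 1484*(-1/1354) - 16*(-1/61) = -742/677 + 16/61 = -34430/41297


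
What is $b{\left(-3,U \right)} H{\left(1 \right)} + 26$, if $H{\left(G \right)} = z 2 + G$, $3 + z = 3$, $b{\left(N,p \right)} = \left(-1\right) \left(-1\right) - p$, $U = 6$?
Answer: $21$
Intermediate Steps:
$b{\left(N,p \right)} = 1 - p$
$z = 0$ ($z = -3 + 3 = 0$)
$H{\left(G \right)} = G$ ($H{\left(G \right)} = 0 \cdot 2 + G = 0 + G = G$)
$b{\left(-3,U \right)} H{\left(1 \right)} + 26 = \left(1 - 6\right) 1 + 26 = \left(-5\right) 1 + 26 = -5 + 26 = 21$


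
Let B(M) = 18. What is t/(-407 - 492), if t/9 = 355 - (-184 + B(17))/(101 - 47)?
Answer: -9668/2697 ≈ -3.5847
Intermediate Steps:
t = 9668/3 (t = 9*(355 - (-184 + 18)/(101 - 47)) = 9*(355 - (-166)/54) = 9*(355 - 1*(-83/27)) = 9*(355 + 83/27) = 9*(9668/27) = 9668/3 ≈ 3222.7)
t/(-407 - 492) = (9668/3)/(-407 - 492) = (9668/3)/(-899) = -1/899*9668/3 = -9668/2697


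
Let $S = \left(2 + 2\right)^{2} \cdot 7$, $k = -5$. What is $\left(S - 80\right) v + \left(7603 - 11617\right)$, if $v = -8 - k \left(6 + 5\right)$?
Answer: $-2510$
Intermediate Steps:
$S = 112$ ($S = 4^{2} \cdot 7 = 16 \cdot 7 = 112$)
$v = 47$ ($v = -8 - - 5 \left(6 + 5\right) = -8 - \left(-5\right) 11 = -8 - -55 = -8 + 55 = 47$)
$\left(S - 80\right) v + \left(7603 - 11617\right) = \left(112 - 80\right) 47 + \left(7603 - 11617\right) = 32 \cdot 47 - 4014 = 1504 - 4014 = -2510$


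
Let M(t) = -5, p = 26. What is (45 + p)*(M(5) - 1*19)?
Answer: -1704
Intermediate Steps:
(45 + p)*(M(5) - 1*19) = (45 + 26)*(-5 - 1*19) = 71*(-5 - 19) = 71*(-24) = -1704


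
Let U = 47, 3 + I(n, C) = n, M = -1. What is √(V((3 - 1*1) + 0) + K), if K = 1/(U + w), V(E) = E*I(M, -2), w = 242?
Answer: I*√2311/17 ≈ 2.8278*I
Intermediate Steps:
I(n, C) = -3 + n
V(E) = -4*E (V(E) = E*(-3 - 1) = E*(-4) = -4*E)
K = 1/289 (K = 1/(47 + 242) = 1/289 ≈ 0.0034602)
√(V((3 - 1*1) + 0) + K) = √(-4*((3 - 1*1) + 0) + 1/289) = √(-4*((3 - 1) + 0) + 1/289) = √(-4*(2 + 0) + 1/289) = √(-4*2 + 1/289) = √(-8 + 1/289) = √(-2311/289) = I*√2311/17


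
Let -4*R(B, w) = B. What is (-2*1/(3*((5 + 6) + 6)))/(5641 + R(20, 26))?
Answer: -1/143718 ≈ -6.9581e-6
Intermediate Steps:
R(B, w) = -B/4
(-2*1/(3*((5 + 6) + 6)))/(5641 + R(20, 26)) = (-2*1/(3*((5 + 6) + 6)))/(5641 - 1/4*20) = (-2*1/(3*(11 + 6)))/(5641 - 5) = (-2/((1*17)*3))/5636 = (-2/(17*3))/5636 = (-2/51)/5636 = (-2*1/51)/5636 = (1/5636)*(-2/51) = -1/143718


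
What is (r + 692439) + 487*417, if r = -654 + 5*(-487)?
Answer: 892429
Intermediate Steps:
r = -3089 (r = -654 - 2435 = -3089)
(r + 692439) + 487*417 = (-3089 + 692439) + 487*417 = 689350 + 203079 = 892429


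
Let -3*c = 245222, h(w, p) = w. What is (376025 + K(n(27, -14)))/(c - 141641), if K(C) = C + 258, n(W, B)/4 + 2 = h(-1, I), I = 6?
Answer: -161259/95735 ≈ -1.6844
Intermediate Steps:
n(W, B) = -12 (n(W, B) = -8 + 4*(-1) = -8 - 4 = -12)
c = -245222/3 (c = -⅓*245222 = -245222/3 ≈ -81741.)
K(C) = 258 + C
(376025 + K(n(27, -14)))/(c - 141641) = (376025 + (258 - 12))/(-245222/3 - 141641) = (376025 + 246)/(-670145/3) = 376271*(-3/670145) = -161259/95735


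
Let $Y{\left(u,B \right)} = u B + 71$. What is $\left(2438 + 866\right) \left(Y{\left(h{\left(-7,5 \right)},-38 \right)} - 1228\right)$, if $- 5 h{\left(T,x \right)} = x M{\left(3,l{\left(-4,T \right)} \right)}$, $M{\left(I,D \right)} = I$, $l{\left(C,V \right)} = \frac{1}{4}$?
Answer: $-3446072$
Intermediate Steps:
$l{\left(C,V \right)} = \frac{1}{4}$
$h{\left(T,x \right)} = - \frac{3 x}{5}$ ($h{\left(T,x \right)} = - \frac{x 3}{5} = - \frac{3 x}{5}$)
$Y{\left(u,B \right)} = 71 + B u$ ($Y{\left(u,B \right)} = B u + 71 = 71 + B u$)
$\left(2438 + 866\right) \left(Y{\left(h{\left(-7,5 \right)},-38 \right)} - 1228\right) = \left(2438 + 866\right) \left(\left(71 - 38 \left(\left(- \frac{3}{5}\right) 5\right)\right) - 1228\right) = 3304 \left(\left(71 - -114\right) - 1228\right) = 3304 \left(\left(71 + 114\right) - 1228\right) = 3304 \left(185 - 1228\right) = 3304 \left(-1043\right) = -3446072$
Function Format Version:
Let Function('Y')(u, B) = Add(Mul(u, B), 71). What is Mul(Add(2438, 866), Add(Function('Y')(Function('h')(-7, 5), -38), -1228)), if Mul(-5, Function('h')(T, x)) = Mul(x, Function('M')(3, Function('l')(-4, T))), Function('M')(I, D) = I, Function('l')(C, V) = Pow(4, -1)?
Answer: -3446072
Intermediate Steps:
Function('l')(C, V) = Rational(1, 4)
Function('h')(T, x) = Mul(Rational(-3, 5), x) (Function('h')(T, x) = Mul(Rational(-1, 5), Mul(x, 3)) = Mul(Rational(-1, 5), Mul(3, x)) = Mul(Rational(-3, 5), x))
Function('Y')(u, B) = Add(71, Mul(B, u)) (Function('Y')(u, B) = Add(Mul(B, u), 71) = Add(71, Mul(B, u)))
Mul(Add(2438, 866), Add(Function('Y')(Function('h')(-7, 5), -38), -1228)) = Mul(Add(2438, 866), Add(Add(71, Mul(-38, Mul(Rational(-3, 5), 5))), -1228)) = Mul(3304, Add(Add(71, Mul(-38, -3)), -1228)) = Mul(3304, Add(Add(71, 114), -1228)) = Mul(3304, Add(185, -1228)) = Mul(3304, -1043) = -3446072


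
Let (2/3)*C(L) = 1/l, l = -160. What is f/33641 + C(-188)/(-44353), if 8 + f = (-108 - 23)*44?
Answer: -81921664197/477465367360 ≈ -0.17158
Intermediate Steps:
f = -5772 (f = -8 + (-108 - 23)*44 = -8 - 131*44 = -8 - 5764 = -5772)
C(L) = -3/320 (C(L) = (3/2)/(-160) = (3/2)*(-1/160) = -3/320)
f/33641 + C(-188)/(-44353) = -5772/33641 - 3/320/(-44353) = -5772*1/33641 - 3/320*(-1/44353) = -5772/33641 + 3/14192960 = -81921664197/477465367360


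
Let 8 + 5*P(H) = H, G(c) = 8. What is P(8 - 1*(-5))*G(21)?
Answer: 8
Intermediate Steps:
P(H) = -8/5 + H/5
P(8 - 1*(-5))*G(21) = (-8/5 + (8 - 1*(-5))/5)*8 = (-8/5 + (8 + 5)/5)*8 = (-8/5 + (⅕)*13)*8 = (-8/5 + 13/5)*8 = 1*8 = 8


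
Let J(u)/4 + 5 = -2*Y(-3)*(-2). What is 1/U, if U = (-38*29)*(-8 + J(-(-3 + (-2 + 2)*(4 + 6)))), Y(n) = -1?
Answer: 1/48488 ≈ 2.0624e-5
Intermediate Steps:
J(u) = -36 (J(u) = -20 + 4*(-2*(-1)*(-2)) = -20 + 4*(2*(-2)) = -20 + 4*(-4) = -20 - 16 = -36)
U = 48488 (U = (-38*29)*(-8 - 36) = -1102*(-44) = 48488)
1/U = 1/48488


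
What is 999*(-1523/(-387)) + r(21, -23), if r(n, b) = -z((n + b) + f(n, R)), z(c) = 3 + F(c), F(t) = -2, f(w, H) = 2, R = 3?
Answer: 169010/43 ≈ 3930.5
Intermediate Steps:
z(c) = 1 (z(c) = 3 - 2 = 1)
r(n, b) = -1 (r(n, b) = -1*1 = -1)
999*(-1523/(-387)) + r(21, -23) = 999*(-1523/(-387)) - 1 = 999*(-1523*(-1/387)) - 1 = 999*(1523/387) - 1 = 169053/43 - 1 = 169010/43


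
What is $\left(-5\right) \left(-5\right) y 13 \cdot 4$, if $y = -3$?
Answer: $-3900$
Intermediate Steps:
$\left(-5\right) \left(-5\right) y 13 \cdot 4 = \left(-5\right) \left(-5\right) \left(-3\right) 13 \cdot 4 = 25 \left(-3\right) 13 \cdot 4 = \left(-75\right) 13 \cdot 4 = \left(-975\right) 4 = -3900$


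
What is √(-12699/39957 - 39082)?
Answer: I*√6933037510729/13319 ≈ 197.69*I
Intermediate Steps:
√(-12699/39957 - 39082) = √(-12699*1/39957 - 39082) = √(-4233/13319 - 39082) = √(-520537391/13319) = I*√6933037510729/13319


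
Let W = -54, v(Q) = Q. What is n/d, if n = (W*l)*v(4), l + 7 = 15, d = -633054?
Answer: 288/105509 ≈ 0.0027296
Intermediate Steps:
l = 8 (l = -7 + 15 = 8)
n = -1728 (n = -54*8*4 = -432*4 = -1728)
n/d = -1728/(-633054) = -1728*(-1/633054) = 288/105509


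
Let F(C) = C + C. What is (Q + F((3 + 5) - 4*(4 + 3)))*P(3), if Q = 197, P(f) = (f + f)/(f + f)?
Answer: 157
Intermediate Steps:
P(f) = 1 (P(f) = (2*f)/((2*f)) = (2*f)*(1/(2*f)) = 1)
F(C) = 2*C
(Q + F((3 + 5) - 4*(4 + 3)))*P(3) = (197 + 2*((3 + 5) - 4*(4 + 3)))*1 = (197 + 2*(8 - 4*7))*1 = (197 + 2*(8 - 28))*1 = (197 + 2*(-20))*1 = (197 - 40)*1 = 157*1 = 157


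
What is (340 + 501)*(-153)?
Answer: -128673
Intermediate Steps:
(340 + 501)*(-153) = 841*(-153) = -128673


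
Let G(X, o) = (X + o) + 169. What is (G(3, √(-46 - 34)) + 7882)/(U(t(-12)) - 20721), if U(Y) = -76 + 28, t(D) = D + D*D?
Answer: -8054/20769 - 4*I*√5/20769 ≈ -0.38779 - 0.00043065*I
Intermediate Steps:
t(D) = D + D²
U(Y) = -48
G(X, o) = 169 + X + o
(G(3, √(-46 - 34)) + 7882)/(U(t(-12)) - 20721) = ((169 + 3 + √(-46 - 34)) + 7882)/(-48 - 20721) = ((169 + 3 + √(-80)) + 7882)/(-20769) = ((169 + 3 + 4*I*√5) + 7882)*(-1/20769) = ((172 + 4*I*√5) + 7882)*(-1/20769) = (8054 + 4*I*√5)*(-1/20769) = -8054/20769 - 4*I*√5/20769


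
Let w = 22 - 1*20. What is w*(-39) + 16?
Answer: -62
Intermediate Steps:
w = 2 (w = 22 - 20 = 2)
w*(-39) + 16 = 2*(-39) + 16 = -78 + 16 = -62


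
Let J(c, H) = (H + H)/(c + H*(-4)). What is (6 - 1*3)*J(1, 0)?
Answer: 0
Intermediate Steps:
J(c, H) = 2*H/(c - 4*H) (J(c, H) = (2*H)/(c - 4*H) = 2*H/(c - 4*H))
(6 - 1*3)*J(1, 0) = (6 - 1*3)*(2*0/(1 - 4*0)) = (6 - 3)*(2*0/(1 + 0)) = 3*(2*0/1) = 3*(2*0*1) = 3*0 = 0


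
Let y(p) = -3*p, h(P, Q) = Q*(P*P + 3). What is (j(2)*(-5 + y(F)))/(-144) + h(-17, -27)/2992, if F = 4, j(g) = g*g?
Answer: -3640/1683 ≈ -2.1628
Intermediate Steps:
j(g) = g²
h(P, Q) = Q*(3 + P²) (h(P, Q) = Q*(P² + 3) = Q*(3 + P²))
(j(2)*(-5 + y(F)))/(-144) + h(-17, -27)/2992 = (2²*(-5 - 3*4))/(-144) - 27*(3 + (-17)²)/2992 = (4*(-5 - 12))*(-1/144) - 27*(3 + 289)*(1/2992) = (4*(-17))*(-1/144) - 27*292*(1/2992) = -68*(-1/144) - 7884*1/2992 = 17/36 - 1971/748 = -3640/1683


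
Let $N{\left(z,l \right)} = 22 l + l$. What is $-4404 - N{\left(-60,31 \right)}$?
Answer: $-5117$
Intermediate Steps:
$N{\left(z,l \right)} = 23 l$
$-4404 - N{\left(-60,31 \right)} = -4404 - 23 \cdot 31 = -4404 - 713 = -5117$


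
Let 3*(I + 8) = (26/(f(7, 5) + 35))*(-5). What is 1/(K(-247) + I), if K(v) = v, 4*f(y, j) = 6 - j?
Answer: -423/108385 ≈ -0.0039028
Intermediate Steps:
f(y, j) = 3/2 - j/4 (f(y, j) = (6 - j)/4 = 3/2 - j/4)
I = -3904/423 (I = -8 + ((26/((3/2 - ¼*5) + 35))*(-5))/3 = -8 + ((26/((3/2 - 5/4) + 35))*(-5))/3 = -8 + ((26/(¼ + 35))*(-5))/3 = -8 + ((26/(141/4))*(-5))/3 = -8 + ((26*(4/141))*(-5))/3 = -8 + ((104/141)*(-5))/3 = -8 + (⅓)*(-520/141) = -8 - 520/423 = -3904/423 ≈ -9.2293)
1/(K(-247) + I) = 1/(-247 - 3904/423) = 1/(-108385/423) = -423/108385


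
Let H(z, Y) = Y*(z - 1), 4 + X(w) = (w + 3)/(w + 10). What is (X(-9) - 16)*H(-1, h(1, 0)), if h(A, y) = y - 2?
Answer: -104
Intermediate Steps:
X(w) = -4 + (3 + w)/(10 + w) (X(w) = -4 + (w + 3)/(w + 10) = -4 + (3 + w)/(10 + w))
h(A, y) = -2 + y
H(z, Y) = Y*(-1 + z)
(X(-9) - 16)*H(-1, h(1, 0)) = ((-37 - 3*(-9))/(10 - 9) - 16)*((-2 + 0)*(-1 - 1)) = ((-37 + 27)/1 - 16)*(-2*(-2)) = (1*(-10) - 16)*4 = (-10 - 16)*4 = -26*4 = -104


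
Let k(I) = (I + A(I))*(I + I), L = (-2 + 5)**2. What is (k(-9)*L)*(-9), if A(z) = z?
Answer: -26244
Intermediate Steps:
L = 9 (L = 3**2 = 9)
k(I) = 4*I**2 (k(I) = (I + I)*(I + I) = (2*I)*(2*I) = 4*I**2)
(k(-9)*L)*(-9) = ((4*(-9)**2)*9)*(-9) = ((4*81)*9)*(-9) = (324*9)*(-9) = 2916*(-9) = -26244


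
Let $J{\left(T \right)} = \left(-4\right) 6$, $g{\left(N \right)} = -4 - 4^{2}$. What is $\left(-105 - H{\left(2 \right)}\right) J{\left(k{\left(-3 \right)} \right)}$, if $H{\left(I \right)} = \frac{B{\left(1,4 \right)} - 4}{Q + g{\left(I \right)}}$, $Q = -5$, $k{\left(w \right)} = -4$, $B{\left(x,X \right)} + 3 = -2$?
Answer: $\frac{63216}{25} \approx 2528.6$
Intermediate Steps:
$B{\left(x,X \right)} = -5$ ($B{\left(x,X \right)} = -3 - 2 = -5$)
$g{\left(N \right)} = -20$ ($g{\left(N \right)} = -4 - 16 = -20$)
$J{\left(T \right)} = -24$
$H{\left(I \right)} = \frac{9}{25}$ ($H{\left(I \right)} = \frac{-5 - 4}{-5 - 20} = - \frac{9}{-25} = \left(-9\right) \left(- \frac{1}{25}\right) = \frac{9}{25}$)
$\left(-105 - H{\left(2 \right)}\right) J{\left(k{\left(-3 \right)} \right)} = \left(-105 - \frac{9}{25}\right) \left(-24\right) = \left(- \frac{2634}{25}\right) \left(-24\right) = \frac{63216}{25}$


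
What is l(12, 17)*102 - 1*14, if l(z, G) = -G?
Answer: -1748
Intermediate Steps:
l(12, 17)*102 - 1*14 = -1*17*102 - 1*14 = -17*102 - 14 = -1734 - 14 = -1748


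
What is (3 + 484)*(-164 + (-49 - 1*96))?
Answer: -150483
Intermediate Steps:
(3 + 484)*(-164 + (-49 - 1*96)) = 487*(-164 + (-49 - 96)) = 487*(-164 - 145) = 487*(-309) = -150483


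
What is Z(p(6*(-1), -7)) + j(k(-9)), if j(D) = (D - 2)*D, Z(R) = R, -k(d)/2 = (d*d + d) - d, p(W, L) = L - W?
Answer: 26567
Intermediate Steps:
k(d) = -2*d² (k(d) = -2*((d*d + d) - d) = -2*((d² + d) - d) = -2*((d + d²) - d) = -2*d²)
j(D) = D*(-2 + D) (j(D) = (-2 + D)*D = D*(-2 + D))
Z(p(6*(-1), -7)) + j(k(-9)) = (-7 - 6*(-1)) + (-2*(-9)²)*(-2 - 2*(-9)²) = (-7 - 1*(-6)) + (-2*81)*(-2 - 2*81) = (-7 + 6) - 162*(-2 - 162) = -1 - 162*(-164) = -1 + 26568 = 26567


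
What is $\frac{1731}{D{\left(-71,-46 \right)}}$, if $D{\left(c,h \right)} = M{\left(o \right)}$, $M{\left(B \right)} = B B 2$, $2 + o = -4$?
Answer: $\frac{577}{24} \approx 24.042$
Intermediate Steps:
$o = -6$ ($o = -2 - 4 = -6$)
$M{\left(B \right)} = 2 B^{2}$ ($M{\left(B \right)} = B^{2} \cdot 2 = 2 B^{2}$)
$D{\left(c,h \right)} = 72$ ($D{\left(c,h \right)} = 2 \left(-6\right)^{2} = 2 \cdot 36 = 72$)
$\frac{1731}{D{\left(-71,-46 \right)}} = \frac{1731}{72} = 1731 \cdot \frac{1}{72} = \frac{577}{24}$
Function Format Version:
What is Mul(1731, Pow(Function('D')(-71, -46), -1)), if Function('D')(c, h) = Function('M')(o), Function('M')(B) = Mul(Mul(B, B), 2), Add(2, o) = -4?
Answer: Rational(577, 24) ≈ 24.042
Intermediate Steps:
o = -6 (o = Add(-2, -4) = -6)
Function('M')(B) = Mul(2, Pow(B, 2)) (Function('M')(B) = Mul(Pow(B, 2), 2) = Mul(2, Pow(B, 2)))
Function('D')(c, h) = 72 (Function('D')(c, h) = Mul(2, Pow(-6, 2)) = Mul(2, 36) = 72)
Mul(1731, Pow(Function('D')(-71, -46), -1)) = Mul(1731, Pow(72, -1)) = Mul(1731, Rational(1, 72)) = Rational(577, 24)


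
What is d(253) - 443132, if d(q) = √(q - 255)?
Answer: -443132 + I*√2 ≈ -4.4313e+5 + 1.4142*I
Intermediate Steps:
d(q) = √(-255 + q)
d(253) - 443132 = √(-255 + 253) - 443132 = √(-2) - 443132 = I*√2 - 443132 = -443132 + I*√2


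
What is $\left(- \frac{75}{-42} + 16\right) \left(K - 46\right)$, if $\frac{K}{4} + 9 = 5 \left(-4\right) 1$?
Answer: $- \frac{20169}{7} \approx -2881.3$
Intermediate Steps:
$K = -116$ ($K = -36 + 4 \cdot 5 \left(-4\right) 1 = -36 + 4 \left(\left(-20\right) 1\right) = -36 + 4 \left(-20\right) = -36 - 80 = -116$)
$\left(- \frac{75}{-42} + 16\right) \left(K - 46\right) = \left(- \frac{75}{-42} + 16\right) \left(-116 - 46\right) = \left(\left(-75\right) \left(- \frac{1}{42}\right) + 16\right) \left(-162\right) = \left(\frac{25}{14} + 16\right) \left(-162\right) = \frac{249}{14} \left(-162\right) = - \frac{20169}{7}$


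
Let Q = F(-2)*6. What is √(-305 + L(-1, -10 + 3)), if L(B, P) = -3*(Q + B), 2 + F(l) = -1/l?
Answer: 5*I*√11 ≈ 16.583*I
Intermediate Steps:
F(l) = -2 - 1/l
Q = -9 (Q = (-2 - 1/(-2))*6 = (-2 - 1*(-½))*6 = (-2 + ½)*6 = -3/2*6 = -9)
L(B, P) = 27 - 3*B (L(B, P) = -3*(-9 + B) = 27 - 3*B)
√(-305 + L(-1, -10 + 3)) = √(-305 + (27 - 3*(-1))) = √(-305 + (27 + 3)) = √(-305 + 30) = √(-275) = 5*I*√11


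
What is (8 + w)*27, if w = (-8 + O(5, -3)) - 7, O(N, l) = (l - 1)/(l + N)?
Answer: -243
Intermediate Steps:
O(N, l) = (-1 + l)/(N + l)
w = -17 (w = (-8 + (-1 - 3)/(5 - 3)) - 7 = (-8 - 4/2) - 7 = (-8 + (½)*(-4)) - 7 = (-8 - 2) - 7 = -10 - 7 = -17)
(8 + w)*27 = (8 - 17)*27 = -9*27 = -243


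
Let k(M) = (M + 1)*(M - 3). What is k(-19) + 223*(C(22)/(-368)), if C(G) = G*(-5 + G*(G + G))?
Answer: -2289375/184 ≈ -12442.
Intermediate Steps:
C(G) = G*(-5 + 2*G²) (C(G) = G*(-5 + G*(2*G)) = G*(-5 + 2*G²))
k(M) = (1 + M)*(-3 + M)
k(-19) + 223*(C(22)/(-368)) = (-3 + (-19)² - 2*(-19)) + 223*((22*(-5 + 2*22²))/(-368)) = (-3 + 361 + 38) + 223*((22*(-5 + 2*484))*(-1/368)) = 396 + 223*((22*(-5 + 968))*(-1/368)) = 396 + 223*((22*963)*(-1/368)) = 396 + 223*(21186*(-1/368)) = 396 + 223*(-10593/184) = 396 - 2362239/184 = -2289375/184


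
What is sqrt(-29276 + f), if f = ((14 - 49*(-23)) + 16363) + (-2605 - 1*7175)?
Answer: 4*I*sqrt(1347) ≈ 146.81*I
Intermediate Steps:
f = 7724 (f = ((14 + 1127) + 16363) + (-2605 - 7175) = (1141 + 16363) - 9780 = 17504 - 9780 = 7724)
sqrt(-29276 + f) = sqrt(-29276 + 7724) = sqrt(-21552) = 4*I*sqrt(1347)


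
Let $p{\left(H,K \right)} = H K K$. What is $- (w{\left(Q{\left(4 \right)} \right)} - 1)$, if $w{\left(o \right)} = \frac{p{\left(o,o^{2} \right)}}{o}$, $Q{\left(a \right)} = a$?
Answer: $-255$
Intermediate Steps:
$p{\left(H,K \right)} = H K^{2}$
$w{\left(o \right)} = o^{4}$ ($w{\left(o \right)} = \frac{o \left(o^{2}\right)^{2}}{o} = \frac{o o^{4}}{o} = \frac{o^{5}}{o} = o^{4}$)
$- (w{\left(Q{\left(4 \right)} \right)} - 1) = - (4^{4} - 1) = - (256 - 1) = \left(-1\right) 255 = -255$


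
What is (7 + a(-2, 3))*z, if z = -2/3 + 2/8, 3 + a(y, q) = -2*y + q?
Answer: -55/12 ≈ -4.5833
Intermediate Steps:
a(y, q) = -3 + q - 2*y (a(y, q) = -3 + (-2*y + q) = -3 + (q - 2*y) = -3 + q - 2*y)
z = -5/12 (z = -2*⅓ + 2*(⅛) = -⅔ + ¼ = -5/12 ≈ -0.41667)
(7 + a(-2, 3))*z = (7 + (-3 + 3 - 2*(-2)))*(-5/12) = (7 + (-3 + 3 + 4))*(-5/12) = (7 + 4)*(-5/12) = 11*(-5/12) = -55/12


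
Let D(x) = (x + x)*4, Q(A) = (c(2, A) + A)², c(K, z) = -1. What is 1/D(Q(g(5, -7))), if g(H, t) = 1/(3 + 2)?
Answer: 25/128 ≈ 0.19531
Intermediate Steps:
g(H, t) = ⅕ (g(H, t) = 1/5 = ⅕)
Q(A) = (-1 + A)²
D(x) = 8*x (D(x) = (2*x)*4 = 8*x)
1/D(Q(g(5, -7))) = 1/(8*(-1 + ⅕)²) = 1/(8*(-⅘)²) = 1/(8*(16/25)) = 1/(128/25) = 25/128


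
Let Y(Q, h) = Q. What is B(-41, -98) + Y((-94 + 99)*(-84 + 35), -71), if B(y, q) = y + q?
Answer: -384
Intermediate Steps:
B(y, q) = q + y
B(-41, -98) + Y((-94 + 99)*(-84 + 35), -71) = (-98 - 41) + (-94 + 99)*(-84 + 35) = -139 + 5*(-49) = -139 - 245 = -384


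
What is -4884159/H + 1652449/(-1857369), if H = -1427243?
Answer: 6713239249564/2650916903667 ≈ 2.5324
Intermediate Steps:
-4884159/H + 1652449/(-1857369) = -4884159/(-1427243) + 1652449/(-1857369) = -4884159*(-1/1427243) + 1652449*(-1/1857369) = 4884159/1427243 - 1652449/1857369 = 6713239249564/2650916903667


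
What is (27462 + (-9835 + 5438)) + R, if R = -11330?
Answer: 11735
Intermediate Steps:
(27462 + (-9835 + 5438)) + R = (27462 + (-9835 + 5438)) - 11330 = (27462 - 4397) - 11330 = 23065 - 11330 = 11735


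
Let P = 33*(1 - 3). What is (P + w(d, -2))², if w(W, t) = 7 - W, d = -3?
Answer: 3136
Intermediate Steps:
P = -66 (P = 33*(-2) = -66)
(P + w(d, -2))² = (-66 + (7 - 1*(-3)))² = (-66 + (7 + 3))² = (-66 + 10)² = (-56)² = 3136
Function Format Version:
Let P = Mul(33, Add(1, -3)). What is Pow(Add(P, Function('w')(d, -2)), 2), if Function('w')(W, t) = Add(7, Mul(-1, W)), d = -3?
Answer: 3136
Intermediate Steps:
P = -66 (P = Mul(33, -2) = -66)
Pow(Add(P, Function('w')(d, -2)), 2) = Pow(Add(-66, Add(7, Mul(-1, -3))), 2) = Pow(Add(-66, Add(7, 3)), 2) = Pow(Add(-66, 10), 2) = Pow(-56, 2) = 3136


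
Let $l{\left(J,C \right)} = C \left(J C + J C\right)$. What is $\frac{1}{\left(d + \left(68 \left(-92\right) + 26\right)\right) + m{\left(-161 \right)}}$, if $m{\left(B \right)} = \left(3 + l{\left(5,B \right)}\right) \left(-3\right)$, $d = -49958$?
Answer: $- \frac{1}{833827} \approx -1.1993 \cdot 10^{-6}$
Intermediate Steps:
$l{\left(J,C \right)} = 2 J C^{2}$ ($l{\left(J,C \right)} = C \left(C J + C J\right) = C 2 C J = 2 J C^{2}$)
$m{\left(B \right)} = -9 - 30 B^{2}$ ($m{\left(B \right)} = \left(3 + 2 \cdot 5 B^{2}\right) \left(-3\right) = \left(3 + 10 B^{2}\right) \left(-3\right) = -9 - 30 B^{2}$)
$\frac{1}{\left(d + \left(68 \left(-92\right) + 26\right)\right) + m{\left(-161 \right)}} = \frac{1}{\left(-49958 + \left(68 \left(-92\right) + 26\right)\right) - \left(9 + 30 \left(-161\right)^{2}\right)} = \frac{1}{\left(-49958 + \left(-6256 + 26\right)\right) - 777639} = \frac{1}{\left(-49958 - 6230\right) - 777639} = \frac{1}{-56188 - 777639} = \frac{1}{-833827} = - \frac{1}{833827}$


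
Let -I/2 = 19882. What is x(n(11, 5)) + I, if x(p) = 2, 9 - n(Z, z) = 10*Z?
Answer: -39762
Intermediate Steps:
n(Z, z) = 9 - 10*Z
I = -39764 (I = -2*19882 = -39764)
x(n(11, 5)) + I = 2 - 39764 = -39762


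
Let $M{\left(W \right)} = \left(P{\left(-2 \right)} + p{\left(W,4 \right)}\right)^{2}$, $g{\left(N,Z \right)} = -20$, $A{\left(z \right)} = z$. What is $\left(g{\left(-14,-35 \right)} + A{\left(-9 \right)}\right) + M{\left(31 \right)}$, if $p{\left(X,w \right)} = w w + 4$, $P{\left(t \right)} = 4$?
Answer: $547$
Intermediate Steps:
$p{\left(X,w \right)} = 4 + w^{2}$ ($p{\left(X,w \right)} = w^{2} + 4 = 4 + w^{2}$)
$M{\left(W \right)} = 576$ ($M{\left(W \right)} = \left(4 + \left(4 + 4^{2}\right)\right)^{2} = \left(4 + \left(4 + 16\right)\right)^{2} = \left(4 + 20\right)^{2} = 24^{2} = 576$)
$\left(g{\left(-14,-35 \right)} + A{\left(-9 \right)}\right) + M{\left(31 \right)} = \left(-20 - 9\right) + 576 = -29 + 576 = 547$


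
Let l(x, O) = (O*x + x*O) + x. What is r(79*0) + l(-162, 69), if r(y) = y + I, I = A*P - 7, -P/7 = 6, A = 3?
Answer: -22651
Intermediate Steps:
P = -42 (P = -7*6 = -42)
l(x, O) = x + 2*O*x (l(x, O) = (O*x + O*x) + x = 2*O*x + x = x + 2*O*x)
I = -133 (I = 3*(-42) - 7 = -126 - 7 = -133)
r(y) = -133 + y (r(y) = y - 133 = -133 + y)
r(79*0) + l(-162, 69) = (-133 + 79*0) - 162*(1 + 2*69) = (-133 + 0) - 162*(1 + 138) = -133 - 162*139 = -133 - 22518 = -22651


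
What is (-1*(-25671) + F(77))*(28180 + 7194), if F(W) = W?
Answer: 910809752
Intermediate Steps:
(-1*(-25671) + F(77))*(28180 + 7194) = (-1*(-25671) + 77)*(28180 + 7194) = (25671 + 77)*35374 = 25748*35374 = 910809752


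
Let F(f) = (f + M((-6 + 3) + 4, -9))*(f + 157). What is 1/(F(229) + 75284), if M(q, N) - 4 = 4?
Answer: 1/166766 ≈ 5.9964e-6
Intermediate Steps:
M(q, N) = 8 (M(q, N) = 4 + 4 = 8)
F(f) = (8 + f)*(157 + f) (F(f) = (f + 8)*(f + 157) = (8 + f)*(157 + f))
1/(F(229) + 75284) = 1/((1256 + 229**2 + 165*229) + 75284) = 1/((1256 + 52441 + 37785) + 75284) = 1/(91482 + 75284) = 1/166766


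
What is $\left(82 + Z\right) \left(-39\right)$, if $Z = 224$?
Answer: $-11934$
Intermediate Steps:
$\left(82 + Z\right) \left(-39\right) = \left(82 + 224\right) \left(-39\right) = 306 \left(-39\right) = -11934$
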